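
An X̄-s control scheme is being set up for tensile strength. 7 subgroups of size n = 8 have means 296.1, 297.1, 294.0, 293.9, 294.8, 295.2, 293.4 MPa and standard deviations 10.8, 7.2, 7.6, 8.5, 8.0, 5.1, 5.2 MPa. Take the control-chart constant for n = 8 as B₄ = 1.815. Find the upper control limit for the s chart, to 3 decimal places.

s̄ = (10.8 + 7.2 + 7.6 + 8.5 + 8.0 + 5.1 + 5.2) / 7 = 7.4857
UCL_s = B₄·s̄ = 1.815 × 7.4857 = 13.5866

13.587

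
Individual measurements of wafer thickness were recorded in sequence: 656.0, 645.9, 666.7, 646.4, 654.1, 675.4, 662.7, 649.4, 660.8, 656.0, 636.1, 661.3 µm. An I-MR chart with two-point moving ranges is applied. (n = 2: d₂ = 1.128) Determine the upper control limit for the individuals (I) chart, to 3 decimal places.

X̄ = (656.0 + 645.9 + 666.7 + 646.4 + 654.1 + 675.4 + 662.7 + 649.4 + 660.8 + 656.0 + 636.1 + 661.3) / 12 = 655.9000
Moving ranges: 10.1, 20.8, 20.3, 7.7, 21.3, 12.7, 13.3, 11.4, 4.8, 19.9, 25.2; M̄R̄ = 167.5000 / 11 = 15.2273
UCL = X̄ + 3·M̄R̄/d₂ = 655.9000 + 3 × 15.2273 / 1.128 = 696.3981

696.398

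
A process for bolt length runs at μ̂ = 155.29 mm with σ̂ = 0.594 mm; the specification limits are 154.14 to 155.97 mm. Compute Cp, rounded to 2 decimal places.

Cp = (USL − LSL) / (6σ̂) = (155.97 − 154.14) / (6 × 0.594) = 1.8300 / 3.5640 = 0.5135

0.51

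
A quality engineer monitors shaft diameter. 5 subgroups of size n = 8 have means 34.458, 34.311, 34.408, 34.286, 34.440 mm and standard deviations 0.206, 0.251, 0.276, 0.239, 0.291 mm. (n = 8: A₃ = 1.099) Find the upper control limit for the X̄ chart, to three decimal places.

X̄̄ = (34.458 + 34.311 + 34.408 + 34.286 + 34.440) / 5 = 34.3806
s̄ = (0.206 + 0.251 + 0.276 + 0.239 + 0.291) / 5 = 0.2526
UCL = X̄̄ + A₃·s̄ = 34.3806 + 1.099 × 0.2526 = 34.6582

34.658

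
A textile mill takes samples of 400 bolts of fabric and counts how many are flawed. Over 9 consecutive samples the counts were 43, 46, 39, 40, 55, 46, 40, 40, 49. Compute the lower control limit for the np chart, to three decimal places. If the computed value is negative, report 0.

p̄ = Σdᵢ / (k·n) = 398 / (9 × 400) = 0.11056
LCL = np̄ − 3·√(np̄(1−p̄)) = 44.2222 − 3 × 6.2716 = 25.4074

25.407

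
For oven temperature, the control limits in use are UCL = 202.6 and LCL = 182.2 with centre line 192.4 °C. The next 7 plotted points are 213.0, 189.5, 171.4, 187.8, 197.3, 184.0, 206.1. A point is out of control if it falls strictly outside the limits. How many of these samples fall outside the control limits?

3

Compare each point to [182.2, 202.6]: sample 1 = 213.0 > UCL; sample 3 = 171.4 < LCL; sample 7 = 206.1 > UCL.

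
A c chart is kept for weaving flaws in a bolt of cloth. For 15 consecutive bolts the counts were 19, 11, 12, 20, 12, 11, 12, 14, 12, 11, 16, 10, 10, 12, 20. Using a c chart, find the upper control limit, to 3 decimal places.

c̄ = (19 + 11 + 12 + 20 + 12 + 11 + 12 + 14 + 12 + 11 + 16 + 10 + 10 + 12 + 20) / 15 = 202 / 15 = 13.4667
UCL = c̄ + 3√c̄ = 13.4667 + 3 × √13.4667 = 13.4667 + 3 × 3.6697 = 24.4758

24.476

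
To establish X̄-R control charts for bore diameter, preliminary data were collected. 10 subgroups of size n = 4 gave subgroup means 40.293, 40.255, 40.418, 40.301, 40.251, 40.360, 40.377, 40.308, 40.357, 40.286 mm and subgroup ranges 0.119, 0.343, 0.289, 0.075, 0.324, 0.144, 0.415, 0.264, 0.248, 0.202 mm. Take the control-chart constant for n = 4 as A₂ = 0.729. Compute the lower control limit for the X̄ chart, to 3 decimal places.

40.144

X̄̄ = (40.293 + 40.255 + 40.418 + 40.301 + 40.251 + 40.360 + 40.377 + 40.308 + 40.357 + 40.286) / 10 = 403.2060 / 10 = 40.3206
R̄ = (0.119 + 0.343 + 0.289 + 0.075 + 0.324 + 0.144 + 0.415 + 0.264 + 0.248 + 0.202) / 10 = 2.4230 / 10 = 0.2423
LCL = X̄̄ − A₂·R̄ = 40.3206 − 0.729 × 0.2423 = 40.1440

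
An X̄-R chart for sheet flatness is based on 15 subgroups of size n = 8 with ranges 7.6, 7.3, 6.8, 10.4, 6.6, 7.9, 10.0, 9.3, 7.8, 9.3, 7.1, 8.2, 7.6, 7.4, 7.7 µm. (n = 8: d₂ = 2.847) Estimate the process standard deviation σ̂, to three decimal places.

2.833

R̄ = (7.6 + 7.3 + 6.8 + 10.4 + 6.6 + 7.9 + 10.0 + 9.3 + 7.8 + 9.3 + 7.1 + 8.2 + 7.6 + 7.4 + 7.7) / 15 = 8.0667
σ̂ = R̄ / d₂ = 8.0667 / 2.847 = 2.8334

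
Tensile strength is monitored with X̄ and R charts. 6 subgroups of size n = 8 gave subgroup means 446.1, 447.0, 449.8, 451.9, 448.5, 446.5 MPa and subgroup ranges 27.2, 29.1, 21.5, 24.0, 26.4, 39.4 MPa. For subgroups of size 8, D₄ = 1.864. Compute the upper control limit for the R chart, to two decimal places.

R̄ = (27.2 + 29.1 + 21.5 + 24.0 + 26.4 + 39.4) / 6 = 167.6000 / 6 = 27.9333
UCL_R = D₄·R̄ = 1.864 × 27.9333 = 52.0677

52.07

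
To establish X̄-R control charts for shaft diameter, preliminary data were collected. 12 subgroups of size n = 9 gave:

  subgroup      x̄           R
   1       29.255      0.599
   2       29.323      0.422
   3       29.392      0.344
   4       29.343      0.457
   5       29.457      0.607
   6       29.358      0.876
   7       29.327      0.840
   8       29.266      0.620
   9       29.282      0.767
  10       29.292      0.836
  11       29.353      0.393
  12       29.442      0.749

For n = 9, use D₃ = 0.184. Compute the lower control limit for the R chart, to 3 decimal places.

R̄ = (0.599 + 0.422 + 0.344 + 0.457 + 0.607 + 0.876 + 0.840 + 0.620 + 0.767 + 0.836 + 0.393 + 0.749) / 12 = 7.5100 / 12 = 0.6258
LCL_R = D₃·R̄ = 0.184 × 0.6258 = 0.1152

0.115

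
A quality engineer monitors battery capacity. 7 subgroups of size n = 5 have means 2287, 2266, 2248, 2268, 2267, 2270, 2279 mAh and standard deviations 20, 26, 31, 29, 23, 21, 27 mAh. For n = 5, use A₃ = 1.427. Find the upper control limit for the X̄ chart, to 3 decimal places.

2305.368

X̄̄ = (2287 + 2266 + 2248 + 2268 + 2267 + 2270 + 2279) / 7 = 2269.2857
s̄ = (20 + 26 + 31 + 29 + 23 + 21 + 27) / 7 = 25.2857
UCL = X̄̄ + A₃·s̄ = 2269.2857 + 1.427 × 25.2857 = 2305.3684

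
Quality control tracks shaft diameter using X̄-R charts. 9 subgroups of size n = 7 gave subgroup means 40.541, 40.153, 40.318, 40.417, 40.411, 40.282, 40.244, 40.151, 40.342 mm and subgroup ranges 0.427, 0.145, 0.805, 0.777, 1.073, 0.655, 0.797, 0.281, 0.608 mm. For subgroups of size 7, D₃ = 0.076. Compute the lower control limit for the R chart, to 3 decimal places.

0.047

R̄ = (0.427 + 0.145 + 0.805 + 0.777 + 1.073 + 0.655 + 0.797 + 0.281 + 0.608) / 9 = 5.5680 / 9 = 0.6187
LCL_R = D₃·R̄ = 0.076 × 0.6187 = 0.0470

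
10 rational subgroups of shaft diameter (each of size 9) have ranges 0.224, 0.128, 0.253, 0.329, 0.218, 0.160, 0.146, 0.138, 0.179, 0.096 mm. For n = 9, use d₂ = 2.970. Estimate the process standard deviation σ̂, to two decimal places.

0.06

R̄ = (0.224 + 0.128 + 0.253 + 0.329 + 0.218 + 0.160 + 0.146 + 0.138 + 0.179 + 0.096) / 10 = 0.1871
σ̂ = R̄ / d₂ = 0.1871 / 2.970 = 0.0630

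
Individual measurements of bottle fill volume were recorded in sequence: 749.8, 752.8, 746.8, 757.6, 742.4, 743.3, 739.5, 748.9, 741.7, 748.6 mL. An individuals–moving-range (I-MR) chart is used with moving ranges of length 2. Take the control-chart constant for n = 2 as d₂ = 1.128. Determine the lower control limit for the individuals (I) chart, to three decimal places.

X̄ = (749.8 + 752.8 + 746.8 + 757.6 + 742.4 + 743.3 + 739.5 + 748.9 + 741.7 + 748.6) / 10 = 747.1400
Moving ranges: 3.0, 6.0, 10.8, 15.2, 0.9, 3.8, 9.4, 7.2, 6.9; M̄R̄ = 63.2000 / 9 = 7.0222
LCL = X̄ − 3·M̄R̄/d₂ = 747.1400 − 3 × 7.0222 / 1.128 = 728.4639

728.464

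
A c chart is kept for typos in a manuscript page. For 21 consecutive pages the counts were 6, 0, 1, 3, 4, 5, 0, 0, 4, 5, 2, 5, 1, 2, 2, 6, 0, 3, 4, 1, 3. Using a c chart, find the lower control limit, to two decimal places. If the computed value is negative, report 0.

c̄ = (6 + 0 + 1 + 3 + 4 + 5 + 0 + 0 + 4 + 5 + 2 + 5 + 1 + 2 + 2 + 6 + 0 + 3 + 4 + 1 + 3) / 21 = 57 / 21 = 2.7143
LCL = c̄ − 3√c̄ = 2.7143 − 3 × 1.6475 = -2.2282 → 0 (cannot be negative)

0.00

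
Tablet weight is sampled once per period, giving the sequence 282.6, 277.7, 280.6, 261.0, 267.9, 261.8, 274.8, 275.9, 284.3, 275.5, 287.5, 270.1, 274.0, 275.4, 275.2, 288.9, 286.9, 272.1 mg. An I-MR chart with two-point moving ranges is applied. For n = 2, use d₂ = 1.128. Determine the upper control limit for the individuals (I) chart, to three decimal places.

X̄ = (282.6 + 277.7 + 280.6 + 261.0 + 267.9 + 261.8 + 274.8 + 275.9 + 284.3 + 275.5 + 287.5 + 270.1 + 274.0 + 275.4 + 275.2 + 288.9 + 286.9 + 272.1) / 18 = 276.2333
Moving ranges: 4.9, 2.9, 19.6, 6.9, 6.1, 13.0, 1.1, 8.4, 8.8, 12.0, 17.4, 3.9, 1.4, 0.2, 13.7, 2.0, 14.8; M̄R̄ = 137.1000 / 17 = 8.0647
UCL = X̄ + 3·M̄R̄/d₂ = 276.2333 + 3 × 8.0647 / 1.128 = 297.6820

297.682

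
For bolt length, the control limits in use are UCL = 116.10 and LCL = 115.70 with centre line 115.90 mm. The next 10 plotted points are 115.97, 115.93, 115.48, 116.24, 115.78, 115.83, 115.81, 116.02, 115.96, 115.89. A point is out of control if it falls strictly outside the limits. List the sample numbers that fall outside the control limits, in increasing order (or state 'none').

Compare each point to [115.70, 116.10]: sample 3 = 115.48 < LCL; sample 4 = 116.24 > UCL.

3, 4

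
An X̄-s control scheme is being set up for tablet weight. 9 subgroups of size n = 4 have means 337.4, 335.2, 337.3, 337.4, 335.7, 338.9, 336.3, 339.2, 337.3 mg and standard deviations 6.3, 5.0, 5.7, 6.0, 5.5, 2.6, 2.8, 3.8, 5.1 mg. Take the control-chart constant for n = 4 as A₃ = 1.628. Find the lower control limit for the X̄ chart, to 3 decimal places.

329.447

X̄̄ = (337.4 + 335.2 + 337.3 + 337.4 + 335.7 + 338.9 + 336.3 + 339.2 + 337.3) / 9 = 337.1889
s̄ = (6.3 + 5.0 + 5.7 + 6.0 + 5.5 + 2.6 + 2.8 + 3.8 + 5.1) / 9 = 4.7556
LCL = X̄̄ − A₃·s̄ = 337.1889 − 1.628 × 4.7556 = 329.4468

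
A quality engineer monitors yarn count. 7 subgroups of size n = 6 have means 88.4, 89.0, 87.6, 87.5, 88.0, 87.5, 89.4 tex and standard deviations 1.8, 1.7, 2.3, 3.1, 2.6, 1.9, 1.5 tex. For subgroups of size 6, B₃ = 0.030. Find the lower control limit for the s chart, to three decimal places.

s̄ = (1.8 + 1.7 + 2.3 + 3.1 + 2.6 + 1.9 + 1.5) / 7 = 2.1286
LCL_s = B₃·s̄ = 0.030 × 2.1286 = 0.0639

0.064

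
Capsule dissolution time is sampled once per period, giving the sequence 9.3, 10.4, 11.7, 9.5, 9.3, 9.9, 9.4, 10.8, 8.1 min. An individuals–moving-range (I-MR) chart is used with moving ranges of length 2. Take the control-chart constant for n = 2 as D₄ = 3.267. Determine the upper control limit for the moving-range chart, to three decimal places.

4.084

Moving ranges: 1.1, 1.3, 2.2, 0.2, 0.6, 0.5, 1.4, 2.7; M̄R̄ = 10.0000 / 8 = 1.2500
UCL_MR = D₄·M̄R̄ = 3.267 × 1.2500 = 4.0838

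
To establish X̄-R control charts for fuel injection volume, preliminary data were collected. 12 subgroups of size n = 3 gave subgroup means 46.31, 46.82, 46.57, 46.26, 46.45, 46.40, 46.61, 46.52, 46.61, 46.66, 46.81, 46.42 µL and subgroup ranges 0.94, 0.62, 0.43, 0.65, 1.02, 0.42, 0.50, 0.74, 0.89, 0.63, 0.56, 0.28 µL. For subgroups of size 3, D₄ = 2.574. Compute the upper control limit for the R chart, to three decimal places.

R̄ = (0.94 + 0.62 + 0.43 + 0.65 + 1.02 + 0.42 + 0.50 + 0.74 + 0.89 + 0.63 + 0.56 + 0.28) / 12 = 7.6800 / 12 = 0.6400
UCL_R = D₄·R̄ = 2.574 × 0.6400 = 1.6474

1.647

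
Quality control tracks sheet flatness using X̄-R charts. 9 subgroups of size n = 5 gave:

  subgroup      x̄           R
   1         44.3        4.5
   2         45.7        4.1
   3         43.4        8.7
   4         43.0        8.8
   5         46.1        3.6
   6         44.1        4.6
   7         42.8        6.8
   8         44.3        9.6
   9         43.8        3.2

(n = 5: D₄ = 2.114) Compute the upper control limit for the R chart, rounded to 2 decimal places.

12.66

R̄ = (4.5 + 4.1 + 8.7 + 8.8 + 3.6 + 4.6 + 6.8 + 9.6 + 3.2) / 9 = 53.9000 / 9 = 5.9889
UCL_R = D₄·R̄ = 2.114 × 5.9889 = 12.6605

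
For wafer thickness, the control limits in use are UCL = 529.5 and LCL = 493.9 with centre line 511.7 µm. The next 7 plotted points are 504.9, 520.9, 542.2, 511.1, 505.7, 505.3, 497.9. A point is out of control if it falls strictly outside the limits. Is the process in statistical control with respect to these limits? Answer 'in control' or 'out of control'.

out of control

Compare each point to [493.9, 529.5]: sample 3 = 542.2 > UCL.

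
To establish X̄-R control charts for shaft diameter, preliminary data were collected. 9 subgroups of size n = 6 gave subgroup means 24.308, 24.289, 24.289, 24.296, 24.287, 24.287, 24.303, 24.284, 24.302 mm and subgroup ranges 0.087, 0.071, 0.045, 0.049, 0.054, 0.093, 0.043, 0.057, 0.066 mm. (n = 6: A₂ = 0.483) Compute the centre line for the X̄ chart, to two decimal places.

X̄̄ = (24.308 + 24.289 + 24.289 + 24.296 + 24.287 + 24.287 + 24.303 + 24.284 + 24.302) / 9 = 218.6450 / 9 = 24.2939
CL = X̄̄ = 24.2939

24.29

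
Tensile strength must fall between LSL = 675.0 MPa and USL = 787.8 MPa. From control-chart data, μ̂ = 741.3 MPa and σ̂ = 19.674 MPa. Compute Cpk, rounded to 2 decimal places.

0.79

Cpu = (USL − μ̂) / (3σ̂) = (787.8 − 741.3) / (3 × 19.674) = 0.7878; Cpl = (μ̂ − LSL) / (3σ̂) = (741.3 − 675.0) / (3 × 19.674) = 1.1233; Cpk = min(Cpu, Cpl) = 0.7878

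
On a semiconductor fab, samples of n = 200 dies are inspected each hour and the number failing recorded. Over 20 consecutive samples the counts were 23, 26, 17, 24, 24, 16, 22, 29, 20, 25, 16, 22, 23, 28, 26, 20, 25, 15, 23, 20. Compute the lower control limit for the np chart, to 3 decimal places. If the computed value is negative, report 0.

8.873

p̄ = Σdᵢ / (k·n) = 444 / (20 × 200) = 0.11100
LCL = np̄ − 3·√(np̄(1−p̄)) = 22.2000 − 3 × 4.4425 = 8.8725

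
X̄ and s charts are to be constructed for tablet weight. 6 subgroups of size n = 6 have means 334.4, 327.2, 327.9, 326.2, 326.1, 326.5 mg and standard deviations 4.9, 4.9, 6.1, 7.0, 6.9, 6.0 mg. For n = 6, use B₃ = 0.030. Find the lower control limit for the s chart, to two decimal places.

s̄ = (4.9 + 4.9 + 6.1 + 7.0 + 6.9 + 6.0) / 6 = 5.9667
LCL_s = B₃·s̄ = 0.030 × 5.9667 = 0.1790

0.18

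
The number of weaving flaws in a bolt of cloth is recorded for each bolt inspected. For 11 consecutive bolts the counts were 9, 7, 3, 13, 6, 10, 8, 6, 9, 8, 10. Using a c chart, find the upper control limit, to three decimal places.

c̄ = (9 + 7 + 3 + 13 + 6 + 10 + 8 + 6 + 9 + 8 + 10) / 11 = 89 / 11 = 8.0909
UCL = c̄ + 3√c̄ = 8.0909 + 3 × √8.0909 = 8.0909 + 3 × 2.8445 = 16.6243

16.624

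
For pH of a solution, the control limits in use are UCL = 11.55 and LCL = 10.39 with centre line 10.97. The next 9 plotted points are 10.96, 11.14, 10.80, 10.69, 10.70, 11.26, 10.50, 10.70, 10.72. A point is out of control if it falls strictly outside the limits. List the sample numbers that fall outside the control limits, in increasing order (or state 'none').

All 9 points lie within [10.39, 11.55].

none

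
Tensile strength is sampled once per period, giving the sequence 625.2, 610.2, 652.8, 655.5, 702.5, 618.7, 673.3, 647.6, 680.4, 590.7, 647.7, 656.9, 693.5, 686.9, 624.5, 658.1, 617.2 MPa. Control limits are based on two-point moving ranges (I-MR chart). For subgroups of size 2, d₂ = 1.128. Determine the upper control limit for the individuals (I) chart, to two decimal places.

X̄ = (625.2 + 610.2 + 652.8 + 655.5 + 702.5 + 618.7 + 673.3 + 647.6 + 680.4 + 590.7 + 647.7 + 656.9 + 693.5 + 686.9 + 624.5 + 658.1 + 617.2) / 17 = 649.5118
Moving ranges: 15.0, 42.6, 2.7, 47.0, 83.8, 54.6, 25.7, 32.8, 89.7, 57.0, 9.2, 36.6, 6.6, 62.4, 33.6, 40.9; M̄R̄ = 640.2000 / 16 = 40.0125
UCL = X̄ + 3·M̄R̄/d₂ = 649.5118 + 3 × 40.0125 / 1.128 = 755.9280

755.93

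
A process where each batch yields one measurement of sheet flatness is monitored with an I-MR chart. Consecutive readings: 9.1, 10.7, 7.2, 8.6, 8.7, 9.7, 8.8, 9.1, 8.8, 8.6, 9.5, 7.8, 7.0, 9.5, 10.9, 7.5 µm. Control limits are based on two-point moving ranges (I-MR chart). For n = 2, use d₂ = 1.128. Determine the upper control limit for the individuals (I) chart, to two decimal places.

X̄ = (9.1 + 10.7 + 7.2 + 8.6 + 8.7 + 9.7 + 8.8 + 9.1 + 8.8 + 8.6 + 9.5 + 7.8 + 7.0 + 9.5 + 10.9 + 7.5) / 16 = 8.8438
Moving ranges: 1.6, 3.5, 1.4, 0.1, 1.0, 0.9, 0.3, 0.3, 0.2, 0.9, 1.7, 0.8, 2.5, 1.4, 3.4; M̄R̄ = 20.0000 / 15 = 1.3333
UCL = X̄ + 3·M̄R̄/d₂ = 8.8438 + 3 × 1.3333 / 1.128 = 12.3898

12.39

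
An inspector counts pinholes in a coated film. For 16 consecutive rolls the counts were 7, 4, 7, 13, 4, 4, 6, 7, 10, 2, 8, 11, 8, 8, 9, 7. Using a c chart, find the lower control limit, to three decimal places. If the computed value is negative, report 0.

0.000

c̄ = (7 + 4 + 7 + 13 + 4 + 4 + 6 + 7 + 10 + 2 + 8 + 11 + 8 + 8 + 9 + 7) / 16 = 115 / 16 = 7.1875
LCL = c̄ − 3√c̄ = 7.1875 − 3 × 2.6810 = -0.8554 → 0 (cannot be negative)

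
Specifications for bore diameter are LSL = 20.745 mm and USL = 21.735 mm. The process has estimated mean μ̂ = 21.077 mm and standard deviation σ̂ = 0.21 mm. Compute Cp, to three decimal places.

0.786

Cp = (USL − LSL) / (6σ̂) = (21.735 − 20.745) / (6 × 0.21) = 0.9900 / 1.2600 = 0.7857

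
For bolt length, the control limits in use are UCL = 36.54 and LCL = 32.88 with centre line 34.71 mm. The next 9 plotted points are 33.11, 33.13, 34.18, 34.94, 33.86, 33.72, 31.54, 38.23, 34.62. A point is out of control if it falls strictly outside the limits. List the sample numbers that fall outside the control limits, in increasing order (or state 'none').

7, 8

Compare each point to [32.88, 36.54]: sample 7 = 31.54 < LCL; sample 8 = 38.23 > UCL.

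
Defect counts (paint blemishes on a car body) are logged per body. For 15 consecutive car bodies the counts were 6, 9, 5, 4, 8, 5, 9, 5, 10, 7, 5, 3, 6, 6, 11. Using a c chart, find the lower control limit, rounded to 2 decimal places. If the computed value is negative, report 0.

0.00

c̄ = (6 + 9 + 5 + 4 + 8 + 5 + 9 + 5 + 10 + 7 + 5 + 3 + 6 + 6 + 11) / 15 = 99 / 15 = 6.6000
LCL = c̄ − 3√c̄ = 6.6000 − 3 × 2.5690 = -1.1071 → 0 (cannot be negative)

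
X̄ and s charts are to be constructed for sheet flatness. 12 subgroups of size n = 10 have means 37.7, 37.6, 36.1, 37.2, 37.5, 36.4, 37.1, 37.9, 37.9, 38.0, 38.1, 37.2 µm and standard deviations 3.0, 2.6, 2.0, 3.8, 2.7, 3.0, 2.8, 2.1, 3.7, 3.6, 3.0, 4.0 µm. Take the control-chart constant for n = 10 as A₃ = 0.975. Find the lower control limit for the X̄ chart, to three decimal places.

X̄̄ = (37.7 + 37.6 + 36.1 + 37.2 + 37.5 + 36.4 + 37.1 + 37.9 + 37.9 + 38.0 + 38.1 + 37.2) / 12 = 37.3917
s̄ = (3.0 + 2.6 + 2.0 + 3.8 + 2.7 + 3.0 + 2.8 + 2.1 + 3.7 + 3.6 + 3.0 + 4.0) / 12 = 3.0250
LCL = X̄̄ − A₃·s̄ = 37.3917 − 0.975 × 3.0250 = 34.4423

34.442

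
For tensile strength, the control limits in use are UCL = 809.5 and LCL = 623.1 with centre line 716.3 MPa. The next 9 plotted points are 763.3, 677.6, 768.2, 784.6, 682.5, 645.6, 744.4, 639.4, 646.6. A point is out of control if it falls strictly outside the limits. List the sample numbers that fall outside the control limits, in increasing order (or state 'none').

All 9 points lie within [623.1, 809.5].

none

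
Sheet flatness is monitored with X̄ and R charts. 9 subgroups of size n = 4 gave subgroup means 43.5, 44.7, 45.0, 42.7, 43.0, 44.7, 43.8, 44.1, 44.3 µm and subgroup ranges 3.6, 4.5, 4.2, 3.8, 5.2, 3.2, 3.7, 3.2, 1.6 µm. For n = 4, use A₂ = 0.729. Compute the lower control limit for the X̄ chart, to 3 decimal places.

41.305

X̄̄ = (43.5 + 44.7 + 45.0 + 42.7 + 43.0 + 44.7 + 43.8 + 44.1 + 44.3) / 9 = 395.8000 / 9 = 43.9778
R̄ = (3.6 + 4.5 + 4.2 + 3.8 + 5.2 + 3.2 + 3.7 + 3.2 + 1.6) / 9 = 33.0000 / 9 = 3.6667
LCL = X̄̄ − A₂·R̄ = 43.9778 − 0.729 × 3.6667 = 41.3048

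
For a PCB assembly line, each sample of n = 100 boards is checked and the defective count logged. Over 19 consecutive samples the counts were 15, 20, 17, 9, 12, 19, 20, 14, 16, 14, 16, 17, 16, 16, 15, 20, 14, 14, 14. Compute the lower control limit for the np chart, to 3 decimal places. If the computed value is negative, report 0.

4.775

p̄ = Σdᵢ / (k·n) = 298 / (19 × 100) = 0.15684
LCL = np̄ − 3·√(np̄(1−p̄)) = 15.6842 − 3 × 3.6365 = 4.7747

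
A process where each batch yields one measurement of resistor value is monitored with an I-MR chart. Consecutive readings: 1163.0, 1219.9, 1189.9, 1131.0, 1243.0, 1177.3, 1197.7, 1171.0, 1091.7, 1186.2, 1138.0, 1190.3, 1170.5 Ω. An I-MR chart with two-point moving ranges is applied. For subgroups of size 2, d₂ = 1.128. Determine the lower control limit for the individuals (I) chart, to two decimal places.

X̄ = (1163.0 + 1219.9 + 1189.9 + 1131.0 + 1243.0 + 1177.3 + 1197.7 + 1171.0 + 1091.7 + 1186.2 + 1138.0 + 1190.3 + 1170.5) / 13 = 1174.5769
Moving ranges: 56.9, 30.0, 58.9, 112.0, 65.7, 20.4, 26.7, 79.3, 94.5, 48.2, 52.3, 19.8; M̄R̄ = 664.7000 / 12 = 55.3917
LCL = X̄ − 3·M̄R̄/d₂ = 1174.5769 − 3 × 55.3917 / 1.128 = 1027.2587

1027.26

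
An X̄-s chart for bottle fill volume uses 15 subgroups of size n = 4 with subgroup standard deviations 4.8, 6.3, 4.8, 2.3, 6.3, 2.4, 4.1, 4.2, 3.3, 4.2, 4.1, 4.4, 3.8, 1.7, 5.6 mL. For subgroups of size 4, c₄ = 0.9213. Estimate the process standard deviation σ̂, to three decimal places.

4.508

s̄ = (4.8 + 6.3 + 4.8 + 2.3 + 6.3 + 2.4 + 4.1 + 4.2 + 3.3 + 4.2 + 4.1 + 4.4 + 3.8 + 1.7 + 5.6) / 15 = 4.1533
σ̂ = s̄ / c₄ = 4.1533 / 0.9213 = 4.5081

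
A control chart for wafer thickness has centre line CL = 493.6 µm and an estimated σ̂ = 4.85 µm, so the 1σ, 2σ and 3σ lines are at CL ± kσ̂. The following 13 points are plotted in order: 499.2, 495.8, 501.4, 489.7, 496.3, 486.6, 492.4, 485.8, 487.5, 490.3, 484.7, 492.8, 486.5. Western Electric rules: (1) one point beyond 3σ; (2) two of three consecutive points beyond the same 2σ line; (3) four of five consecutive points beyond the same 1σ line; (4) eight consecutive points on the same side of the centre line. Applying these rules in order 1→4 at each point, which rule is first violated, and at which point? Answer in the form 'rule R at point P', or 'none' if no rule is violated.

Zone of each point (C = within 1σ̂, B = 1σ̂–2σ̂, A = 2σ̂–3σ̂, * = beyond 3σ̂; sign = side of CL): 1:+B, 2:+C, 3:+B, 4:-C, 5:+C, 6:-B, 7:-C, 8:-B, 9:-B, 10:-C, 11:-B, 12:-C, 13:-B
Rule 4 (eight consecutive points on the same side of the centre line) is satisfied at point 13.

rule 4 at point 13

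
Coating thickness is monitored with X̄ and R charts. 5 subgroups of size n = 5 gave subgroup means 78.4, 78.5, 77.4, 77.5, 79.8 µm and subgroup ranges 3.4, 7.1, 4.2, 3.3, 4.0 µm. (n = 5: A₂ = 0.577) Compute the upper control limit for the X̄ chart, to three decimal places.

80.859

X̄̄ = (78.4 + 78.5 + 77.4 + 77.5 + 79.8) / 5 = 391.6000 / 5 = 78.3200
R̄ = (3.4 + 7.1 + 4.2 + 3.3 + 4.0) / 5 = 22.0000 / 5 = 4.4000
UCL = X̄̄ + A₂·R̄ = 78.3200 + 0.577 × 4.4000 = 80.8588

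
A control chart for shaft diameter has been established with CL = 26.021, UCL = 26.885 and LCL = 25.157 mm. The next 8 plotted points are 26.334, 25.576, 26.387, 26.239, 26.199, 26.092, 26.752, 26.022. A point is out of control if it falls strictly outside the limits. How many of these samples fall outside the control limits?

0

All 8 points lie within [25.157, 26.885].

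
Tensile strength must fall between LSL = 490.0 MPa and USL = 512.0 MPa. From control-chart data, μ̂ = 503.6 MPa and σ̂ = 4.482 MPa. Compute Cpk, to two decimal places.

0.62

Cpu = (USL − μ̂) / (3σ̂) = (512.0 − 503.6) / (3 × 4.482) = 0.6247; Cpl = (μ̂ − LSL) / (3σ̂) = (503.6 − 490.0) / (3 × 4.482) = 1.0115; Cpk = min(Cpu, Cpl) = 0.6247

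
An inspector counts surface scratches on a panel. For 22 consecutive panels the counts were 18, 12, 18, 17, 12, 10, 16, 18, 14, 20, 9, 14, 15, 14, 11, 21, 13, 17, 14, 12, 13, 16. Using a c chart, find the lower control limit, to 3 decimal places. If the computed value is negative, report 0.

c̄ = (18 + 12 + 18 + 17 + 12 + 10 + 16 + 18 + 14 + 20 + 9 + 14 + 15 + 14 + 11 + 21 + 13 + 17 + 14 + 12 + 13 + 16) / 22 = 324 / 22 = 14.7273
LCL = c̄ − 3√c̄ = 14.7273 − 3 × 3.8376 = 3.2144

3.214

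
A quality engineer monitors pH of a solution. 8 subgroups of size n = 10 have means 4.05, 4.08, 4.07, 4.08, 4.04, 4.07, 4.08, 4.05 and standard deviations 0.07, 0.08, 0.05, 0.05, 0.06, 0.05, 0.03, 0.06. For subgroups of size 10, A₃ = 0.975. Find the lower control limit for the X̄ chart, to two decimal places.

4.01

X̄̄ = (4.05 + 4.08 + 4.07 + 4.08 + 4.04 + 4.07 + 4.08 + 4.05) / 8 = 4.0650
s̄ = (0.07 + 0.08 + 0.05 + 0.05 + 0.06 + 0.05 + 0.03 + 0.06) / 8 = 0.0563
LCL = X̄̄ − A₃·s̄ = 4.0650 − 0.975 × 0.0563 = 4.0102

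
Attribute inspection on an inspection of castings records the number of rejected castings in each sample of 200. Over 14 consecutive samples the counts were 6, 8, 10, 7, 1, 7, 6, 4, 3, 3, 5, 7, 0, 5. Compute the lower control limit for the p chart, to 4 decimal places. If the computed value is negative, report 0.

p̄ = Σdᵢ / (k·n) = 72 / (14 × 200) = 0.02571
LCL = p̄ − 3·√(p̄(1−p̄)/n) = 0.02571 − 3 × 0.01119 = -0.00786 → 0 (negative, so LCL = 0)

0.0000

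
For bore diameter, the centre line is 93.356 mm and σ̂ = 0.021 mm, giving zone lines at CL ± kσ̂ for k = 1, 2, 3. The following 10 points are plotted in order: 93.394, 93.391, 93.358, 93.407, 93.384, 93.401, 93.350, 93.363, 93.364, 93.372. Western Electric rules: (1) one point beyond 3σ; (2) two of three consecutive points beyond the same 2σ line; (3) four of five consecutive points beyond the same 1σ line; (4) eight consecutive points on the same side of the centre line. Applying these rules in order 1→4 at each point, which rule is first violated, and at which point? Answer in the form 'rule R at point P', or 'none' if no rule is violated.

Zone of each point (C = within 1σ̂, B = 1σ̂–2σ̂, A = 2σ̂–3σ̂, * = beyond 3σ̂; sign = side of CL): 1:+B, 2:+B, 3:+C, 4:+A, 5:+B, 6:+A, 7:-C, 8:+C, 9:+C, 10:+C
Rule 3 (four of five consecutive points beyond the same 1σ limit) is satisfied at point 5.

rule 3 at point 5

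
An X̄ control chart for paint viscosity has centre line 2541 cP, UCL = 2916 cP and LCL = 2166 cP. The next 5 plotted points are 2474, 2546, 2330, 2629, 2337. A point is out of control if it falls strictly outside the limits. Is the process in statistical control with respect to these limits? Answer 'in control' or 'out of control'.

All 5 points lie within [2166, 2916].

in control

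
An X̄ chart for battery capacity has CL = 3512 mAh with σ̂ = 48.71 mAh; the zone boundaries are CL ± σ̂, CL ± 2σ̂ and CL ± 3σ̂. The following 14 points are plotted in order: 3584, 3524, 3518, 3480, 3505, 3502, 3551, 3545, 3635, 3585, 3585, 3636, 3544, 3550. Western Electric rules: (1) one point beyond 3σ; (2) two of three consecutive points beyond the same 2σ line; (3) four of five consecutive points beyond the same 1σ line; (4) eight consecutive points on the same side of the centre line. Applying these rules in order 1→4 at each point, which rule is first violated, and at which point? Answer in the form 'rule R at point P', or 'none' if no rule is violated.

Zone of each point (C = within 1σ̂, B = 1σ̂–2σ̂, A = 2σ̂–3σ̂, * = beyond 3σ̂; sign = side of CL): 1:+B, 2:+C, 3:+C, 4:-C, 5:-C, 6:-C, 7:+C, 8:+C, 9:+A, 10:+B, 11:+B, 12:+A, 13:+C, 14:+C
Rule 3 (four of five consecutive points beyond the same 1σ limit) is satisfied at point 12.

rule 3 at point 12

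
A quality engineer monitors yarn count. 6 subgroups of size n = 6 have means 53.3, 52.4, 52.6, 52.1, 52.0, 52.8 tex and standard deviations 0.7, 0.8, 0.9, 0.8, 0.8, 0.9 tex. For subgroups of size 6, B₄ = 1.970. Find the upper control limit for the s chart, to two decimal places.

s̄ = (0.7 + 0.8 + 0.9 + 0.8 + 0.8 + 0.9) / 6 = 0.8167
UCL_s = B₄·s̄ = 1.970 × 0.8167 = 1.6088

1.61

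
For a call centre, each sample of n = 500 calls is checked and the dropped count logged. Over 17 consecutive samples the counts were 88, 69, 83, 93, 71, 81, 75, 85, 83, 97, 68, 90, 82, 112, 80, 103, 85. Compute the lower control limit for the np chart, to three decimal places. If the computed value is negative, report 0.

p̄ = Σdᵢ / (k·n) = 1445 / (17 × 500) = 0.17000
LCL = np̄ − 3·√(np̄(1−p̄)) = 85.0000 − 3 × 8.3994 = 59.8018

59.802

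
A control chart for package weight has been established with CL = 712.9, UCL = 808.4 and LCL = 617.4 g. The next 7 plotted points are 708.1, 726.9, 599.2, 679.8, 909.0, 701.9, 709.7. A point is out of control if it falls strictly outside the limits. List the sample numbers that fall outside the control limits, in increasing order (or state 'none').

3, 5

Compare each point to [617.4, 808.4]: sample 3 = 599.2 < LCL; sample 5 = 909.0 > UCL.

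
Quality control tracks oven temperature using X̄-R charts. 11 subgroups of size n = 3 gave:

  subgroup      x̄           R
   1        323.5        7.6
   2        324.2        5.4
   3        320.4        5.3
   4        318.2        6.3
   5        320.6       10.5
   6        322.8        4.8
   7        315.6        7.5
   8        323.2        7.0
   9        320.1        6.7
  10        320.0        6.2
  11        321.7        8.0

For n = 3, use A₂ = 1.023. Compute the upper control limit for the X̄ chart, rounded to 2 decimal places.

327.94

X̄̄ = (323.5 + 324.2 + 320.4 + 318.2 + 320.6 + 322.8 + 315.6 + 323.2 + 320.1 + 320.0 + 321.7) / 11 = 3530.3000 / 11 = 320.9364
R̄ = (7.6 + 5.4 + 5.3 + 6.3 + 10.5 + 4.8 + 7.5 + 7.0 + 6.7 + 6.2 + 8.0) / 11 = 75.3000 / 11 = 6.8455
UCL = X̄̄ + A₂·R̄ = 320.9364 + 1.023 × 6.8455 = 327.9393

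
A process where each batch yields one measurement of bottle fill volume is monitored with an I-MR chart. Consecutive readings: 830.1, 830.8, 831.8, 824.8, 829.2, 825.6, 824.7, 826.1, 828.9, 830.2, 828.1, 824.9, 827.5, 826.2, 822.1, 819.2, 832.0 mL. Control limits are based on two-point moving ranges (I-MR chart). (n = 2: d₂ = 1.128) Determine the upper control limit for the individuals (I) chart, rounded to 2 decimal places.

835.85

X̄ = (830.1 + 830.8 + 831.8 + 824.8 + 829.2 + 825.6 + 824.7 + 826.1 + 828.9 + 830.2 + 828.1 + 824.9 + 827.5 + 826.2 + 822.1 + 819.2 + 832.0) / 17 = 827.1882
Moving ranges: 0.7, 1.0, 7.0, 4.4, 3.6, 0.9, 1.4, 2.8, 1.3, 2.1, 3.2, 2.6, 1.3, 4.1, 2.9, 12.8; M̄R̄ = 52.1000 / 16 = 3.2563
UCL = X̄ + 3·M̄R̄/d₂ = 827.1882 + 3 × 3.2563 / 1.128 = 835.8485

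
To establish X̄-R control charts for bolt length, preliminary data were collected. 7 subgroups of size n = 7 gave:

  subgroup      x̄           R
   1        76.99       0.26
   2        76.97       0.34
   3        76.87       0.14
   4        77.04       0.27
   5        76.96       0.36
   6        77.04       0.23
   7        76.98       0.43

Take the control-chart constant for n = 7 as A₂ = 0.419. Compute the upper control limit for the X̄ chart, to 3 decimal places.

77.100

X̄̄ = (76.99 + 76.97 + 76.87 + 77.04 + 76.96 + 77.04 + 76.98) / 7 = 538.8500 / 7 = 76.9786
R̄ = (0.26 + 0.34 + 0.14 + 0.27 + 0.36 + 0.23 + 0.43) / 7 = 2.0300 / 7 = 0.2900
UCL = X̄̄ + A₂·R̄ = 76.9786 + 0.419 × 0.2900 = 77.1001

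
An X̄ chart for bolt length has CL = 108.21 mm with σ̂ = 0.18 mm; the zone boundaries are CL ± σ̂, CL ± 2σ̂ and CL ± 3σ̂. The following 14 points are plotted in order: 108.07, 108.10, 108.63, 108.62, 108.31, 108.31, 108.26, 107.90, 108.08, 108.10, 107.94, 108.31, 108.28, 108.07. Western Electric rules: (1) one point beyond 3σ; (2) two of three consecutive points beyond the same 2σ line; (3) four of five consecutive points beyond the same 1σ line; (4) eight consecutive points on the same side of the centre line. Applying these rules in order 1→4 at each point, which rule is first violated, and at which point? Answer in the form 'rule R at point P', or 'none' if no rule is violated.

Zone of each point (C = within 1σ̂, B = 1σ̂–2σ̂, A = 2σ̂–3σ̂, * = beyond 3σ̂; sign = side of CL): 1:-C, 2:-C, 3:+A, 4:+A, 5:+C, 6:+C, 7:+C, 8:-B, 9:-C, 10:-C, 11:-B, 12:+C, 13:+C, 14:-C
Rule 2 (two of three consecutive points beyond the same 2σ limit) is satisfied at point 4.

rule 2 at point 4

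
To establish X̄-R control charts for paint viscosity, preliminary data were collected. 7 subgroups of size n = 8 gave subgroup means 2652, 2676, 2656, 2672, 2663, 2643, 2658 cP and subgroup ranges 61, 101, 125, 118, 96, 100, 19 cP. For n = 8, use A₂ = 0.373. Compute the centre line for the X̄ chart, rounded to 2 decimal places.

X̄̄ = (2652 + 2676 + 2656 + 2672 + 2663 + 2643 + 2658) / 7 = 18620.0000 / 7 = 2660.0000
CL = X̄̄ = 2660.0000

2660.00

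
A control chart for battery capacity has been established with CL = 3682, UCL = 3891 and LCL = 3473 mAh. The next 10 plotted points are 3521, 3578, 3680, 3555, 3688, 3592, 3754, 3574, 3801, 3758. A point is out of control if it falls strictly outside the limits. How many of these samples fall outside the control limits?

All 10 points lie within [3473, 3891].

0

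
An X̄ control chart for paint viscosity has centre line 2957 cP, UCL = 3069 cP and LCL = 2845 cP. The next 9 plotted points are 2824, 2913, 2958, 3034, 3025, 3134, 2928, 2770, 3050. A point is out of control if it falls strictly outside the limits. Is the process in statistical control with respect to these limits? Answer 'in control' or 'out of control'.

out of control

Compare each point to [2845, 3069]: sample 1 = 2824 < LCL; sample 6 = 3134 > UCL; sample 8 = 2770 < LCL.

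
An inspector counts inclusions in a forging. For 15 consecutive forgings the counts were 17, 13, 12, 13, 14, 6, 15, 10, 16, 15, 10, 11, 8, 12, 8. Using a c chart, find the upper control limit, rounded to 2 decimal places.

c̄ = (17 + 13 + 12 + 13 + 14 + 6 + 15 + 10 + 16 + 15 + 10 + 11 + 8 + 12 + 8) / 15 = 180 / 15 = 12.0000
UCL = c̄ + 3√c̄ = 12.0000 + 3 × √12.0000 = 12.0000 + 3 × 3.4641 = 22.3923

22.39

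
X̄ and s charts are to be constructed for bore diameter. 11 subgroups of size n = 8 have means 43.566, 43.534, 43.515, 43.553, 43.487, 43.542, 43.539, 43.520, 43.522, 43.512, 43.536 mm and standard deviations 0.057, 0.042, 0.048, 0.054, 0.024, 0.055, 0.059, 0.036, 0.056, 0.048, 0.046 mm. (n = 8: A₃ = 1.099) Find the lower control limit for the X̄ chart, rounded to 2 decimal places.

X̄̄ = (43.566 + 43.534 + 43.515 + 43.553 + 43.487 + 43.542 + 43.539 + 43.520 + 43.522 + 43.512 + 43.536) / 11 = 43.5296
s̄ = (0.057 + 0.042 + 0.048 + 0.054 + 0.024 + 0.055 + 0.059 + 0.036 + 0.056 + 0.048 + 0.046) / 11 = 0.0477
LCL = X̄̄ − A₃·s̄ = 43.5296 − 1.099 × 0.0477 = 43.4772

43.48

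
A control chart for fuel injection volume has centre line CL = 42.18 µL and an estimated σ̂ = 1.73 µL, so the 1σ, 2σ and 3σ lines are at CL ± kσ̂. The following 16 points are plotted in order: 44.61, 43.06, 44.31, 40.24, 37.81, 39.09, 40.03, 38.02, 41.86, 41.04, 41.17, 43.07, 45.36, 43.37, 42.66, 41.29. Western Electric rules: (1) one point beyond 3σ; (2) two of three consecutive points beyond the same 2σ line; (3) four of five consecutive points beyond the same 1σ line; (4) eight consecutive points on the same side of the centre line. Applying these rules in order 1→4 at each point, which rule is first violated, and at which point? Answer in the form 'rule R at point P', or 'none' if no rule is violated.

rule 3 at point 7

Zone of each point (C = within 1σ̂, B = 1σ̂–2σ̂, A = 2σ̂–3σ̂, * = beyond 3σ̂; sign = side of CL): 1:+B, 2:+C, 3:+B, 4:-B, 5:-A, 6:-B, 7:-B, 8:-A, 9:-C, 10:-C, 11:-C, 12:+C, 13:+B, 14:+C, 15:+C, 16:-C
Rule 3 (four of five consecutive points beyond the same 1σ limit) is satisfied at point 7.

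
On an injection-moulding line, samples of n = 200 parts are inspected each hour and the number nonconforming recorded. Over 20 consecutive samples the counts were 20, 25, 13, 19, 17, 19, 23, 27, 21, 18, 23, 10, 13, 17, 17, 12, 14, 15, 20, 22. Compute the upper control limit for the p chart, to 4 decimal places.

0.1523

p̄ = Σdᵢ / (k·n) = 365 / (20 × 200) = 0.09125
UCL = p̄ + 3·√(p̄(1−p̄)/n) = 0.09125 + 3 × √(0.09125×0.90875/200) = 0.09125 + 3 × 0.02036 = 0.15234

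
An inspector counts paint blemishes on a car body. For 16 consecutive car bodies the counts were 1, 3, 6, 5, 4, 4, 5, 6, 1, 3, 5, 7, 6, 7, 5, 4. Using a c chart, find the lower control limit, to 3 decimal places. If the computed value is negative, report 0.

0.000

c̄ = (1 + 3 + 6 + 5 + 4 + 4 + 5 + 6 + 1 + 3 + 5 + 7 + 6 + 7 + 5 + 4) / 16 = 72 / 16 = 4.5000
LCL = c̄ − 3√c̄ = 4.5000 − 3 × 2.1213 = -1.8640 → 0 (cannot be negative)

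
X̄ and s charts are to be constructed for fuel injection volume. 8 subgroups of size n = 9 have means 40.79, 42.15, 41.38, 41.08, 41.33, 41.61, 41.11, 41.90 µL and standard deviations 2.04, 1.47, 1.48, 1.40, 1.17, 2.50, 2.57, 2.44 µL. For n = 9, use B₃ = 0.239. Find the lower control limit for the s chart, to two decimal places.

0.45

s̄ = (2.04 + 1.47 + 1.48 + 1.40 + 1.17 + 2.50 + 2.57 + 2.44) / 8 = 1.8838
LCL_s = B₃·s̄ = 0.239 × 1.8838 = 0.4502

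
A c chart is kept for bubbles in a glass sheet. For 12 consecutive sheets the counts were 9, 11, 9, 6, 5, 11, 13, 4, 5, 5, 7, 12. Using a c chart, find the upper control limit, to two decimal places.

c̄ = (9 + 11 + 9 + 6 + 5 + 11 + 13 + 4 + 5 + 5 + 7 + 12) / 12 = 97 / 12 = 8.0833
UCL = c̄ + 3√c̄ = 8.0833 + 3 × √8.0833 = 8.0833 + 3 × 2.8431 = 16.6127

16.61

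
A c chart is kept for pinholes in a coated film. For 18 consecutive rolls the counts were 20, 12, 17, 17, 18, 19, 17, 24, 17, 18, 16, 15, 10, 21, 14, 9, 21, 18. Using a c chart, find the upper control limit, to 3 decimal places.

c̄ = (20 + 12 + 17 + 17 + 18 + 19 + 17 + 24 + 17 + 18 + 16 + 15 + 10 + 21 + 14 + 9 + 21 + 18) / 18 = 303 / 18 = 16.8333
UCL = c̄ + 3√c̄ = 16.8333 + 3 × √16.8333 = 16.8333 + 3 × 4.1028 = 29.1419

29.142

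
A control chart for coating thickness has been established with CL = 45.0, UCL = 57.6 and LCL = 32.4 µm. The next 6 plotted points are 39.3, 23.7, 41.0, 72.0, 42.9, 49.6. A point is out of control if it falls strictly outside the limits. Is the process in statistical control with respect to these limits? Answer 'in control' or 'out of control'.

out of control

Compare each point to [32.4, 57.6]: sample 2 = 23.7 < LCL; sample 4 = 72.0 > UCL.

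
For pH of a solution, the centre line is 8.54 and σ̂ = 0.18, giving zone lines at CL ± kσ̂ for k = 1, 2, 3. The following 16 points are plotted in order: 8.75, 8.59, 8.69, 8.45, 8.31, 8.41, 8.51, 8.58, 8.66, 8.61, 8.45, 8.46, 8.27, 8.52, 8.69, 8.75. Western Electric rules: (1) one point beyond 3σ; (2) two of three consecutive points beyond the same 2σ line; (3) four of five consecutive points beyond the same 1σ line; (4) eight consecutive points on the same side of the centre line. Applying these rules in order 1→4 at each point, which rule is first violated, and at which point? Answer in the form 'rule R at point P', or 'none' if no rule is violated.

none

Zone of each point (C = within 1σ̂, B = 1σ̂–2σ̂, A = 2σ̂–3σ̂, * = beyond 3σ̂; sign = side of CL): 1:+B, 2:+C, 3:+C, 4:-C, 5:-B, 6:-C, 7:-C, 8:+C, 9:+C, 10:+C, 11:-C, 12:-C, 13:-B, 14:-C, 15:+C, 16:+B
No rule fires across all 16 points.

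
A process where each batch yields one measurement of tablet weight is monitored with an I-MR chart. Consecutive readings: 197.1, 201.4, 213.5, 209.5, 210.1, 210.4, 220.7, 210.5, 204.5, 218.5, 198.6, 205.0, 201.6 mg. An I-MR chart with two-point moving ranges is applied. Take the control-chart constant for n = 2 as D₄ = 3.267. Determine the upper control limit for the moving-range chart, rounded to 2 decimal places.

24.91

Moving ranges: 4.3, 12.1, 4.0, 0.6, 0.3, 10.3, 10.2, 6.0, 14.0, 19.9, 6.4, 3.4; M̄R̄ = 91.5000 / 12 = 7.6250
UCL_MR = D₄·M̄R̄ = 3.267 × 7.6250 = 24.9109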